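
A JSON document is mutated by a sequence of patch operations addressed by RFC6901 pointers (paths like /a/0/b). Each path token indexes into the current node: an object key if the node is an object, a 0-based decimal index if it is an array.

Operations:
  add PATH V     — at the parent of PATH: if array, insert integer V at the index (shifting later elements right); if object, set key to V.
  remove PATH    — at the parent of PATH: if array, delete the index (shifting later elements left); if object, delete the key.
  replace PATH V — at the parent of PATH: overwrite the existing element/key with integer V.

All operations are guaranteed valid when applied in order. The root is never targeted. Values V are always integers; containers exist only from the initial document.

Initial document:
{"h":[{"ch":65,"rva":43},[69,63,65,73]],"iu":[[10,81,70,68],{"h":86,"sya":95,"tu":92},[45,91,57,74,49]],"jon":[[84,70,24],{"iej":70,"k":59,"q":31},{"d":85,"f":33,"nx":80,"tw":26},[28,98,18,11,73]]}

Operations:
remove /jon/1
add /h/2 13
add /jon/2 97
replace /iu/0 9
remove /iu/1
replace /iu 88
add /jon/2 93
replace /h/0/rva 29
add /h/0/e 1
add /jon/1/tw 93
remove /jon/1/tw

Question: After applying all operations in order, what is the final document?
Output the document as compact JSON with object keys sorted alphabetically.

Answer: {"h":[{"ch":65,"e":1,"rva":29},[69,63,65,73],13],"iu":88,"jon":[[84,70,24],{"d":85,"f":33,"nx":80},93,97,[28,98,18,11,73]]}

Derivation:
After op 1 (remove /jon/1): {"h":[{"ch":65,"rva":43},[69,63,65,73]],"iu":[[10,81,70,68],{"h":86,"sya":95,"tu":92},[45,91,57,74,49]],"jon":[[84,70,24],{"d":85,"f":33,"nx":80,"tw":26},[28,98,18,11,73]]}
After op 2 (add /h/2 13): {"h":[{"ch":65,"rva":43},[69,63,65,73],13],"iu":[[10,81,70,68],{"h":86,"sya":95,"tu":92},[45,91,57,74,49]],"jon":[[84,70,24],{"d":85,"f":33,"nx":80,"tw":26},[28,98,18,11,73]]}
After op 3 (add /jon/2 97): {"h":[{"ch":65,"rva":43},[69,63,65,73],13],"iu":[[10,81,70,68],{"h":86,"sya":95,"tu":92},[45,91,57,74,49]],"jon":[[84,70,24],{"d":85,"f":33,"nx":80,"tw":26},97,[28,98,18,11,73]]}
After op 4 (replace /iu/0 9): {"h":[{"ch":65,"rva":43},[69,63,65,73],13],"iu":[9,{"h":86,"sya":95,"tu":92},[45,91,57,74,49]],"jon":[[84,70,24],{"d":85,"f":33,"nx":80,"tw":26},97,[28,98,18,11,73]]}
After op 5 (remove /iu/1): {"h":[{"ch":65,"rva":43},[69,63,65,73],13],"iu":[9,[45,91,57,74,49]],"jon":[[84,70,24],{"d":85,"f":33,"nx":80,"tw":26},97,[28,98,18,11,73]]}
After op 6 (replace /iu 88): {"h":[{"ch":65,"rva":43},[69,63,65,73],13],"iu":88,"jon":[[84,70,24],{"d":85,"f":33,"nx":80,"tw":26},97,[28,98,18,11,73]]}
After op 7 (add /jon/2 93): {"h":[{"ch":65,"rva":43},[69,63,65,73],13],"iu":88,"jon":[[84,70,24],{"d":85,"f":33,"nx":80,"tw":26},93,97,[28,98,18,11,73]]}
After op 8 (replace /h/0/rva 29): {"h":[{"ch":65,"rva":29},[69,63,65,73],13],"iu":88,"jon":[[84,70,24],{"d":85,"f":33,"nx":80,"tw":26},93,97,[28,98,18,11,73]]}
After op 9 (add /h/0/e 1): {"h":[{"ch":65,"e":1,"rva":29},[69,63,65,73],13],"iu":88,"jon":[[84,70,24],{"d":85,"f":33,"nx":80,"tw":26},93,97,[28,98,18,11,73]]}
After op 10 (add /jon/1/tw 93): {"h":[{"ch":65,"e":1,"rva":29},[69,63,65,73],13],"iu":88,"jon":[[84,70,24],{"d":85,"f":33,"nx":80,"tw":93},93,97,[28,98,18,11,73]]}
After op 11 (remove /jon/1/tw): {"h":[{"ch":65,"e":1,"rva":29},[69,63,65,73],13],"iu":88,"jon":[[84,70,24],{"d":85,"f":33,"nx":80},93,97,[28,98,18,11,73]]}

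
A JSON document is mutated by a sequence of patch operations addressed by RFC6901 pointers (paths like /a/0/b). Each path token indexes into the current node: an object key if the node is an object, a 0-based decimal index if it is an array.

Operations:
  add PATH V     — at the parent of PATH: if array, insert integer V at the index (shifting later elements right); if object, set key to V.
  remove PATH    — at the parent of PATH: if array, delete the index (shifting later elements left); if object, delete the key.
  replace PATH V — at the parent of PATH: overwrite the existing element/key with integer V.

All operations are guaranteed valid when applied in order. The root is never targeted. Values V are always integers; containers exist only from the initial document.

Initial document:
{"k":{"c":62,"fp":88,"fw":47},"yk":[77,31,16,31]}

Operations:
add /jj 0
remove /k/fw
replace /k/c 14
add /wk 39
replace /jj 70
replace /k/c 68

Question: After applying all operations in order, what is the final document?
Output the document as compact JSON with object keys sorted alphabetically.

Answer: {"jj":70,"k":{"c":68,"fp":88},"wk":39,"yk":[77,31,16,31]}

Derivation:
After op 1 (add /jj 0): {"jj":0,"k":{"c":62,"fp":88,"fw":47},"yk":[77,31,16,31]}
After op 2 (remove /k/fw): {"jj":0,"k":{"c":62,"fp":88},"yk":[77,31,16,31]}
After op 3 (replace /k/c 14): {"jj":0,"k":{"c":14,"fp":88},"yk":[77,31,16,31]}
After op 4 (add /wk 39): {"jj":0,"k":{"c":14,"fp":88},"wk":39,"yk":[77,31,16,31]}
After op 5 (replace /jj 70): {"jj":70,"k":{"c":14,"fp":88},"wk":39,"yk":[77,31,16,31]}
After op 6 (replace /k/c 68): {"jj":70,"k":{"c":68,"fp":88},"wk":39,"yk":[77,31,16,31]}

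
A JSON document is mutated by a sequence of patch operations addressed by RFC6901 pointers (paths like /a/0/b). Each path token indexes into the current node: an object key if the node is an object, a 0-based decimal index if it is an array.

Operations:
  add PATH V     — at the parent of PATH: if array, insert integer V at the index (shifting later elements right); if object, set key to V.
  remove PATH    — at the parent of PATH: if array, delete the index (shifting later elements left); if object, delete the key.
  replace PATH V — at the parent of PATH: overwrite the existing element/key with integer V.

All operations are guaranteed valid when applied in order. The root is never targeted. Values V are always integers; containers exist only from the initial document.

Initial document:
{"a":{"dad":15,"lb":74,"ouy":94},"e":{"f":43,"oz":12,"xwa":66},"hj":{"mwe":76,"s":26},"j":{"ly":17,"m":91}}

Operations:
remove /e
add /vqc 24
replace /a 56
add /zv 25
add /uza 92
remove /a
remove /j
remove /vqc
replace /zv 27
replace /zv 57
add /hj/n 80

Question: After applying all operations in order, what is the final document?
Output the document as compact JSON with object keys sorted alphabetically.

Answer: {"hj":{"mwe":76,"n":80,"s":26},"uza":92,"zv":57}

Derivation:
After op 1 (remove /e): {"a":{"dad":15,"lb":74,"ouy":94},"hj":{"mwe":76,"s":26},"j":{"ly":17,"m":91}}
After op 2 (add /vqc 24): {"a":{"dad":15,"lb":74,"ouy":94},"hj":{"mwe":76,"s":26},"j":{"ly":17,"m":91},"vqc":24}
After op 3 (replace /a 56): {"a":56,"hj":{"mwe":76,"s":26},"j":{"ly":17,"m":91},"vqc":24}
After op 4 (add /zv 25): {"a":56,"hj":{"mwe":76,"s":26},"j":{"ly":17,"m":91},"vqc":24,"zv":25}
After op 5 (add /uza 92): {"a":56,"hj":{"mwe":76,"s":26},"j":{"ly":17,"m":91},"uza":92,"vqc":24,"zv":25}
After op 6 (remove /a): {"hj":{"mwe":76,"s":26},"j":{"ly":17,"m":91},"uza":92,"vqc":24,"zv":25}
After op 7 (remove /j): {"hj":{"mwe":76,"s":26},"uza":92,"vqc":24,"zv":25}
After op 8 (remove /vqc): {"hj":{"mwe":76,"s":26},"uza":92,"zv":25}
After op 9 (replace /zv 27): {"hj":{"mwe":76,"s":26},"uza":92,"zv":27}
After op 10 (replace /zv 57): {"hj":{"mwe":76,"s":26},"uza":92,"zv":57}
After op 11 (add /hj/n 80): {"hj":{"mwe":76,"n":80,"s":26},"uza":92,"zv":57}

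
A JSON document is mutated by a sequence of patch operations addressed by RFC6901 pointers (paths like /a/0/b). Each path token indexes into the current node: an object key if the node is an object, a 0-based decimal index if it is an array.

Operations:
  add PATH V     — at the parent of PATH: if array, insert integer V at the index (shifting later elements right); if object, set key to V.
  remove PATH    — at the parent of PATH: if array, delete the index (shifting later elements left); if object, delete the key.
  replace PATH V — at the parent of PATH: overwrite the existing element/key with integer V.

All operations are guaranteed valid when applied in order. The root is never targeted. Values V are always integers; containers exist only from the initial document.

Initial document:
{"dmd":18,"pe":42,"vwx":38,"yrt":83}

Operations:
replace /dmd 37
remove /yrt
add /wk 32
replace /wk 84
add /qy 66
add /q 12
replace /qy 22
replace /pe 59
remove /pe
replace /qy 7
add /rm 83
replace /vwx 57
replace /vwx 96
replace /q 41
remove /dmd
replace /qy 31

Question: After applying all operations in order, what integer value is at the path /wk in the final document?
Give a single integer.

After op 1 (replace /dmd 37): {"dmd":37,"pe":42,"vwx":38,"yrt":83}
After op 2 (remove /yrt): {"dmd":37,"pe":42,"vwx":38}
After op 3 (add /wk 32): {"dmd":37,"pe":42,"vwx":38,"wk":32}
After op 4 (replace /wk 84): {"dmd":37,"pe":42,"vwx":38,"wk":84}
After op 5 (add /qy 66): {"dmd":37,"pe":42,"qy":66,"vwx":38,"wk":84}
After op 6 (add /q 12): {"dmd":37,"pe":42,"q":12,"qy":66,"vwx":38,"wk":84}
After op 7 (replace /qy 22): {"dmd":37,"pe":42,"q":12,"qy":22,"vwx":38,"wk":84}
After op 8 (replace /pe 59): {"dmd":37,"pe":59,"q":12,"qy":22,"vwx":38,"wk":84}
After op 9 (remove /pe): {"dmd":37,"q":12,"qy":22,"vwx":38,"wk":84}
After op 10 (replace /qy 7): {"dmd":37,"q":12,"qy":7,"vwx":38,"wk":84}
After op 11 (add /rm 83): {"dmd":37,"q":12,"qy":7,"rm":83,"vwx":38,"wk":84}
After op 12 (replace /vwx 57): {"dmd":37,"q":12,"qy":7,"rm":83,"vwx":57,"wk":84}
After op 13 (replace /vwx 96): {"dmd":37,"q":12,"qy":7,"rm":83,"vwx":96,"wk":84}
After op 14 (replace /q 41): {"dmd":37,"q":41,"qy":7,"rm":83,"vwx":96,"wk":84}
After op 15 (remove /dmd): {"q":41,"qy":7,"rm":83,"vwx":96,"wk":84}
After op 16 (replace /qy 31): {"q":41,"qy":31,"rm":83,"vwx":96,"wk":84}
Value at /wk: 84

Answer: 84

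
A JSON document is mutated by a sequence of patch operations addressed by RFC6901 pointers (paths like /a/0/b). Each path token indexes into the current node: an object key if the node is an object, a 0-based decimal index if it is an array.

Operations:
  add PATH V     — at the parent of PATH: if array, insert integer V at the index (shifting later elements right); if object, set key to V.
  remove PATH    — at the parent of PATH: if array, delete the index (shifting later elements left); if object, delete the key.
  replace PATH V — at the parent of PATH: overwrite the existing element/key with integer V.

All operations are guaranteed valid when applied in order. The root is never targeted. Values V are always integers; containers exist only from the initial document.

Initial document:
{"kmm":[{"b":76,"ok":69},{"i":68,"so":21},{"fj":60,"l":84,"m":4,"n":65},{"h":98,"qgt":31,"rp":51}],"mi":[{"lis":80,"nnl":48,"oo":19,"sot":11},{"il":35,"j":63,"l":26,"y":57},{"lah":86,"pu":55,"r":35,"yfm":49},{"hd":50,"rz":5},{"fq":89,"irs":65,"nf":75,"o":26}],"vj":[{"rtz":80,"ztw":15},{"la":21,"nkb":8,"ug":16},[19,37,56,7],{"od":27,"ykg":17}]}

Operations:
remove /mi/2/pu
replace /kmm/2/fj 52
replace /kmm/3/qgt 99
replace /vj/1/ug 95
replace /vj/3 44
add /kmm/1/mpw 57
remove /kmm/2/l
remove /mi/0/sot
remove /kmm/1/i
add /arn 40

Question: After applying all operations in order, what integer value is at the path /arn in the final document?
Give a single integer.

Answer: 40

Derivation:
After op 1 (remove /mi/2/pu): {"kmm":[{"b":76,"ok":69},{"i":68,"so":21},{"fj":60,"l":84,"m":4,"n":65},{"h":98,"qgt":31,"rp":51}],"mi":[{"lis":80,"nnl":48,"oo":19,"sot":11},{"il":35,"j":63,"l":26,"y":57},{"lah":86,"r":35,"yfm":49},{"hd":50,"rz":5},{"fq":89,"irs":65,"nf":75,"o":26}],"vj":[{"rtz":80,"ztw":15},{"la":21,"nkb":8,"ug":16},[19,37,56,7],{"od":27,"ykg":17}]}
After op 2 (replace /kmm/2/fj 52): {"kmm":[{"b":76,"ok":69},{"i":68,"so":21},{"fj":52,"l":84,"m":4,"n":65},{"h":98,"qgt":31,"rp":51}],"mi":[{"lis":80,"nnl":48,"oo":19,"sot":11},{"il":35,"j":63,"l":26,"y":57},{"lah":86,"r":35,"yfm":49},{"hd":50,"rz":5},{"fq":89,"irs":65,"nf":75,"o":26}],"vj":[{"rtz":80,"ztw":15},{"la":21,"nkb":8,"ug":16},[19,37,56,7],{"od":27,"ykg":17}]}
After op 3 (replace /kmm/3/qgt 99): {"kmm":[{"b":76,"ok":69},{"i":68,"so":21},{"fj":52,"l":84,"m":4,"n":65},{"h":98,"qgt":99,"rp":51}],"mi":[{"lis":80,"nnl":48,"oo":19,"sot":11},{"il":35,"j":63,"l":26,"y":57},{"lah":86,"r":35,"yfm":49},{"hd":50,"rz":5},{"fq":89,"irs":65,"nf":75,"o":26}],"vj":[{"rtz":80,"ztw":15},{"la":21,"nkb":8,"ug":16},[19,37,56,7],{"od":27,"ykg":17}]}
After op 4 (replace /vj/1/ug 95): {"kmm":[{"b":76,"ok":69},{"i":68,"so":21},{"fj":52,"l":84,"m":4,"n":65},{"h":98,"qgt":99,"rp":51}],"mi":[{"lis":80,"nnl":48,"oo":19,"sot":11},{"il":35,"j":63,"l":26,"y":57},{"lah":86,"r":35,"yfm":49},{"hd":50,"rz":5},{"fq":89,"irs":65,"nf":75,"o":26}],"vj":[{"rtz":80,"ztw":15},{"la":21,"nkb":8,"ug":95},[19,37,56,7],{"od":27,"ykg":17}]}
After op 5 (replace /vj/3 44): {"kmm":[{"b":76,"ok":69},{"i":68,"so":21},{"fj":52,"l":84,"m":4,"n":65},{"h":98,"qgt":99,"rp":51}],"mi":[{"lis":80,"nnl":48,"oo":19,"sot":11},{"il":35,"j":63,"l":26,"y":57},{"lah":86,"r":35,"yfm":49},{"hd":50,"rz":5},{"fq":89,"irs":65,"nf":75,"o":26}],"vj":[{"rtz":80,"ztw":15},{"la":21,"nkb":8,"ug":95},[19,37,56,7],44]}
After op 6 (add /kmm/1/mpw 57): {"kmm":[{"b":76,"ok":69},{"i":68,"mpw":57,"so":21},{"fj":52,"l":84,"m":4,"n":65},{"h":98,"qgt":99,"rp":51}],"mi":[{"lis":80,"nnl":48,"oo":19,"sot":11},{"il":35,"j":63,"l":26,"y":57},{"lah":86,"r":35,"yfm":49},{"hd":50,"rz":5},{"fq":89,"irs":65,"nf":75,"o":26}],"vj":[{"rtz":80,"ztw":15},{"la":21,"nkb":8,"ug":95},[19,37,56,7],44]}
After op 7 (remove /kmm/2/l): {"kmm":[{"b":76,"ok":69},{"i":68,"mpw":57,"so":21},{"fj":52,"m":4,"n":65},{"h":98,"qgt":99,"rp":51}],"mi":[{"lis":80,"nnl":48,"oo":19,"sot":11},{"il":35,"j":63,"l":26,"y":57},{"lah":86,"r":35,"yfm":49},{"hd":50,"rz":5},{"fq":89,"irs":65,"nf":75,"o":26}],"vj":[{"rtz":80,"ztw":15},{"la":21,"nkb":8,"ug":95},[19,37,56,7],44]}
After op 8 (remove /mi/0/sot): {"kmm":[{"b":76,"ok":69},{"i":68,"mpw":57,"so":21},{"fj":52,"m":4,"n":65},{"h":98,"qgt":99,"rp":51}],"mi":[{"lis":80,"nnl":48,"oo":19},{"il":35,"j":63,"l":26,"y":57},{"lah":86,"r":35,"yfm":49},{"hd":50,"rz":5},{"fq":89,"irs":65,"nf":75,"o":26}],"vj":[{"rtz":80,"ztw":15},{"la":21,"nkb":8,"ug":95},[19,37,56,7],44]}
After op 9 (remove /kmm/1/i): {"kmm":[{"b":76,"ok":69},{"mpw":57,"so":21},{"fj":52,"m":4,"n":65},{"h":98,"qgt":99,"rp":51}],"mi":[{"lis":80,"nnl":48,"oo":19},{"il":35,"j":63,"l":26,"y":57},{"lah":86,"r":35,"yfm":49},{"hd":50,"rz":5},{"fq":89,"irs":65,"nf":75,"o":26}],"vj":[{"rtz":80,"ztw":15},{"la":21,"nkb":8,"ug":95},[19,37,56,7],44]}
After op 10 (add /arn 40): {"arn":40,"kmm":[{"b":76,"ok":69},{"mpw":57,"so":21},{"fj":52,"m":4,"n":65},{"h":98,"qgt":99,"rp":51}],"mi":[{"lis":80,"nnl":48,"oo":19},{"il":35,"j":63,"l":26,"y":57},{"lah":86,"r":35,"yfm":49},{"hd":50,"rz":5},{"fq":89,"irs":65,"nf":75,"o":26}],"vj":[{"rtz":80,"ztw":15},{"la":21,"nkb":8,"ug":95},[19,37,56,7],44]}
Value at /arn: 40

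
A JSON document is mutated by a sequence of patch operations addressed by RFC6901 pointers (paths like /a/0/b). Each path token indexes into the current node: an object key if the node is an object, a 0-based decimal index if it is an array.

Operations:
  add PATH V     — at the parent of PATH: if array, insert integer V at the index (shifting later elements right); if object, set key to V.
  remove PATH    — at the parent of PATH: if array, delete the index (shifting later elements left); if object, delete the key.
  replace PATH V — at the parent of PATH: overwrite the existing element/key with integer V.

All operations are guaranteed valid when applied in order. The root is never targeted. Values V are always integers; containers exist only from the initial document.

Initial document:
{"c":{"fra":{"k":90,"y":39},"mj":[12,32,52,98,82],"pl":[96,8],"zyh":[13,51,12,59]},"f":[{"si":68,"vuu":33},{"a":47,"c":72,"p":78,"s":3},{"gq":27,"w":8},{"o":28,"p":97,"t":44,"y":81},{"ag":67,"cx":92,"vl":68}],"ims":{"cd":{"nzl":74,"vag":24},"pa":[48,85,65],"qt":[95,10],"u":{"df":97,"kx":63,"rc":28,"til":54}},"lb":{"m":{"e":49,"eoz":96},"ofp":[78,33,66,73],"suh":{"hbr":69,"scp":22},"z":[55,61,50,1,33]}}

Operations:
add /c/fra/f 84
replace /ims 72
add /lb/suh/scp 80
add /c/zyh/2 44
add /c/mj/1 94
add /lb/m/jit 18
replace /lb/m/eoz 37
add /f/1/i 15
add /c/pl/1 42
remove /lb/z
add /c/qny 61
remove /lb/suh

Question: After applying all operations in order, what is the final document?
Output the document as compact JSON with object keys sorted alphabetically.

After op 1 (add /c/fra/f 84): {"c":{"fra":{"f":84,"k":90,"y":39},"mj":[12,32,52,98,82],"pl":[96,8],"zyh":[13,51,12,59]},"f":[{"si":68,"vuu":33},{"a":47,"c":72,"p":78,"s":3},{"gq":27,"w":8},{"o":28,"p":97,"t":44,"y":81},{"ag":67,"cx":92,"vl":68}],"ims":{"cd":{"nzl":74,"vag":24},"pa":[48,85,65],"qt":[95,10],"u":{"df":97,"kx":63,"rc":28,"til":54}},"lb":{"m":{"e":49,"eoz":96},"ofp":[78,33,66,73],"suh":{"hbr":69,"scp":22},"z":[55,61,50,1,33]}}
After op 2 (replace /ims 72): {"c":{"fra":{"f":84,"k":90,"y":39},"mj":[12,32,52,98,82],"pl":[96,8],"zyh":[13,51,12,59]},"f":[{"si":68,"vuu":33},{"a":47,"c":72,"p":78,"s":3},{"gq":27,"w":8},{"o":28,"p":97,"t":44,"y":81},{"ag":67,"cx":92,"vl":68}],"ims":72,"lb":{"m":{"e":49,"eoz":96},"ofp":[78,33,66,73],"suh":{"hbr":69,"scp":22},"z":[55,61,50,1,33]}}
After op 3 (add /lb/suh/scp 80): {"c":{"fra":{"f":84,"k":90,"y":39},"mj":[12,32,52,98,82],"pl":[96,8],"zyh":[13,51,12,59]},"f":[{"si":68,"vuu":33},{"a":47,"c":72,"p":78,"s":3},{"gq":27,"w":8},{"o":28,"p":97,"t":44,"y":81},{"ag":67,"cx":92,"vl":68}],"ims":72,"lb":{"m":{"e":49,"eoz":96},"ofp":[78,33,66,73],"suh":{"hbr":69,"scp":80},"z":[55,61,50,1,33]}}
After op 4 (add /c/zyh/2 44): {"c":{"fra":{"f":84,"k":90,"y":39},"mj":[12,32,52,98,82],"pl":[96,8],"zyh":[13,51,44,12,59]},"f":[{"si":68,"vuu":33},{"a":47,"c":72,"p":78,"s":3},{"gq":27,"w":8},{"o":28,"p":97,"t":44,"y":81},{"ag":67,"cx":92,"vl":68}],"ims":72,"lb":{"m":{"e":49,"eoz":96},"ofp":[78,33,66,73],"suh":{"hbr":69,"scp":80},"z":[55,61,50,1,33]}}
After op 5 (add /c/mj/1 94): {"c":{"fra":{"f":84,"k":90,"y":39},"mj":[12,94,32,52,98,82],"pl":[96,8],"zyh":[13,51,44,12,59]},"f":[{"si":68,"vuu":33},{"a":47,"c":72,"p":78,"s":3},{"gq":27,"w":8},{"o":28,"p":97,"t":44,"y":81},{"ag":67,"cx":92,"vl":68}],"ims":72,"lb":{"m":{"e":49,"eoz":96},"ofp":[78,33,66,73],"suh":{"hbr":69,"scp":80},"z":[55,61,50,1,33]}}
After op 6 (add /lb/m/jit 18): {"c":{"fra":{"f":84,"k":90,"y":39},"mj":[12,94,32,52,98,82],"pl":[96,8],"zyh":[13,51,44,12,59]},"f":[{"si":68,"vuu":33},{"a":47,"c":72,"p":78,"s":3},{"gq":27,"w":8},{"o":28,"p":97,"t":44,"y":81},{"ag":67,"cx":92,"vl":68}],"ims":72,"lb":{"m":{"e":49,"eoz":96,"jit":18},"ofp":[78,33,66,73],"suh":{"hbr":69,"scp":80},"z":[55,61,50,1,33]}}
After op 7 (replace /lb/m/eoz 37): {"c":{"fra":{"f":84,"k":90,"y":39},"mj":[12,94,32,52,98,82],"pl":[96,8],"zyh":[13,51,44,12,59]},"f":[{"si":68,"vuu":33},{"a":47,"c":72,"p":78,"s":3},{"gq":27,"w":8},{"o":28,"p":97,"t":44,"y":81},{"ag":67,"cx":92,"vl":68}],"ims":72,"lb":{"m":{"e":49,"eoz":37,"jit":18},"ofp":[78,33,66,73],"suh":{"hbr":69,"scp":80},"z":[55,61,50,1,33]}}
After op 8 (add /f/1/i 15): {"c":{"fra":{"f":84,"k":90,"y":39},"mj":[12,94,32,52,98,82],"pl":[96,8],"zyh":[13,51,44,12,59]},"f":[{"si":68,"vuu":33},{"a":47,"c":72,"i":15,"p":78,"s":3},{"gq":27,"w":8},{"o":28,"p":97,"t":44,"y":81},{"ag":67,"cx":92,"vl":68}],"ims":72,"lb":{"m":{"e":49,"eoz":37,"jit":18},"ofp":[78,33,66,73],"suh":{"hbr":69,"scp":80},"z":[55,61,50,1,33]}}
After op 9 (add /c/pl/1 42): {"c":{"fra":{"f":84,"k":90,"y":39},"mj":[12,94,32,52,98,82],"pl":[96,42,8],"zyh":[13,51,44,12,59]},"f":[{"si":68,"vuu":33},{"a":47,"c":72,"i":15,"p":78,"s":3},{"gq":27,"w":8},{"o":28,"p":97,"t":44,"y":81},{"ag":67,"cx":92,"vl":68}],"ims":72,"lb":{"m":{"e":49,"eoz":37,"jit":18},"ofp":[78,33,66,73],"suh":{"hbr":69,"scp":80},"z":[55,61,50,1,33]}}
After op 10 (remove /lb/z): {"c":{"fra":{"f":84,"k":90,"y":39},"mj":[12,94,32,52,98,82],"pl":[96,42,8],"zyh":[13,51,44,12,59]},"f":[{"si":68,"vuu":33},{"a":47,"c":72,"i":15,"p":78,"s":3},{"gq":27,"w":8},{"o":28,"p":97,"t":44,"y":81},{"ag":67,"cx":92,"vl":68}],"ims":72,"lb":{"m":{"e":49,"eoz":37,"jit":18},"ofp":[78,33,66,73],"suh":{"hbr":69,"scp":80}}}
After op 11 (add /c/qny 61): {"c":{"fra":{"f":84,"k":90,"y":39},"mj":[12,94,32,52,98,82],"pl":[96,42,8],"qny":61,"zyh":[13,51,44,12,59]},"f":[{"si":68,"vuu":33},{"a":47,"c":72,"i":15,"p":78,"s":3},{"gq":27,"w":8},{"o":28,"p":97,"t":44,"y":81},{"ag":67,"cx":92,"vl":68}],"ims":72,"lb":{"m":{"e":49,"eoz":37,"jit":18},"ofp":[78,33,66,73],"suh":{"hbr":69,"scp":80}}}
After op 12 (remove /lb/suh): {"c":{"fra":{"f":84,"k":90,"y":39},"mj":[12,94,32,52,98,82],"pl":[96,42,8],"qny":61,"zyh":[13,51,44,12,59]},"f":[{"si":68,"vuu":33},{"a":47,"c":72,"i":15,"p":78,"s":3},{"gq":27,"w":8},{"o":28,"p":97,"t":44,"y":81},{"ag":67,"cx":92,"vl":68}],"ims":72,"lb":{"m":{"e":49,"eoz":37,"jit":18},"ofp":[78,33,66,73]}}

Answer: {"c":{"fra":{"f":84,"k":90,"y":39},"mj":[12,94,32,52,98,82],"pl":[96,42,8],"qny":61,"zyh":[13,51,44,12,59]},"f":[{"si":68,"vuu":33},{"a":47,"c":72,"i":15,"p":78,"s":3},{"gq":27,"w":8},{"o":28,"p":97,"t":44,"y":81},{"ag":67,"cx":92,"vl":68}],"ims":72,"lb":{"m":{"e":49,"eoz":37,"jit":18},"ofp":[78,33,66,73]}}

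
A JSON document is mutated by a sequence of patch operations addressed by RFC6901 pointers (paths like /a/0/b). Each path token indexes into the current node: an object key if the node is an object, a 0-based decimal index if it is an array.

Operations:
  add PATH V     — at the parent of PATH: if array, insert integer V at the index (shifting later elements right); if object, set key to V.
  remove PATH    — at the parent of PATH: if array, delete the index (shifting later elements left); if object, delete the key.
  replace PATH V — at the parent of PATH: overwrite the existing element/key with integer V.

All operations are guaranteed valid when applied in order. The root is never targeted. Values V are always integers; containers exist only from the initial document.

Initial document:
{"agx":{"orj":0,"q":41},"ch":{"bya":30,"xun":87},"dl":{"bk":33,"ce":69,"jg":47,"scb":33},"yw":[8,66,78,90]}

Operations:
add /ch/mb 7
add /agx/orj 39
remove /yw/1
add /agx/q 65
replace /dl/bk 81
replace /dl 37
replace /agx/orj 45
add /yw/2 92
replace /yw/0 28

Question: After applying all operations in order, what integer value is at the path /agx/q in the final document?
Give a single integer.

Answer: 65

Derivation:
After op 1 (add /ch/mb 7): {"agx":{"orj":0,"q":41},"ch":{"bya":30,"mb":7,"xun":87},"dl":{"bk":33,"ce":69,"jg":47,"scb":33},"yw":[8,66,78,90]}
After op 2 (add /agx/orj 39): {"agx":{"orj":39,"q":41},"ch":{"bya":30,"mb":7,"xun":87},"dl":{"bk":33,"ce":69,"jg":47,"scb":33},"yw":[8,66,78,90]}
After op 3 (remove /yw/1): {"agx":{"orj":39,"q":41},"ch":{"bya":30,"mb":7,"xun":87},"dl":{"bk":33,"ce":69,"jg":47,"scb":33},"yw":[8,78,90]}
After op 4 (add /agx/q 65): {"agx":{"orj":39,"q":65},"ch":{"bya":30,"mb":7,"xun":87},"dl":{"bk":33,"ce":69,"jg":47,"scb":33},"yw":[8,78,90]}
After op 5 (replace /dl/bk 81): {"agx":{"orj":39,"q":65},"ch":{"bya":30,"mb":7,"xun":87},"dl":{"bk":81,"ce":69,"jg":47,"scb":33},"yw":[8,78,90]}
After op 6 (replace /dl 37): {"agx":{"orj":39,"q":65},"ch":{"bya":30,"mb":7,"xun":87},"dl":37,"yw":[8,78,90]}
After op 7 (replace /agx/orj 45): {"agx":{"orj":45,"q":65},"ch":{"bya":30,"mb":7,"xun":87},"dl":37,"yw":[8,78,90]}
After op 8 (add /yw/2 92): {"agx":{"orj":45,"q":65},"ch":{"bya":30,"mb":7,"xun":87},"dl":37,"yw":[8,78,92,90]}
After op 9 (replace /yw/0 28): {"agx":{"orj":45,"q":65},"ch":{"bya":30,"mb":7,"xun":87},"dl":37,"yw":[28,78,92,90]}
Value at /agx/q: 65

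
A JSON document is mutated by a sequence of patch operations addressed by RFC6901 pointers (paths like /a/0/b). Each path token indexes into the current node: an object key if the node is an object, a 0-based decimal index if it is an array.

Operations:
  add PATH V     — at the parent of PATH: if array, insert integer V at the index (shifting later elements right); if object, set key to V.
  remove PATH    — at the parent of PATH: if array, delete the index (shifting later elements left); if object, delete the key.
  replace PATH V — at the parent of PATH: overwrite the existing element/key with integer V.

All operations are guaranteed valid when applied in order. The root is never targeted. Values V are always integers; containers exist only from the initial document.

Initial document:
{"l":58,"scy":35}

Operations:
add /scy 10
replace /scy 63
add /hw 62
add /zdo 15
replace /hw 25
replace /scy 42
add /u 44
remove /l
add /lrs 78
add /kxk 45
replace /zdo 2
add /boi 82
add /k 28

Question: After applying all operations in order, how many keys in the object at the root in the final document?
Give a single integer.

Answer: 8

Derivation:
After op 1 (add /scy 10): {"l":58,"scy":10}
After op 2 (replace /scy 63): {"l":58,"scy":63}
After op 3 (add /hw 62): {"hw":62,"l":58,"scy":63}
After op 4 (add /zdo 15): {"hw":62,"l":58,"scy":63,"zdo":15}
After op 5 (replace /hw 25): {"hw":25,"l":58,"scy":63,"zdo":15}
After op 6 (replace /scy 42): {"hw":25,"l":58,"scy":42,"zdo":15}
After op 7 (add /u 44): {"hw":25,"l":58,"scy":42,"u":44,"zdo":15}
After op 8 (remove /l): {"hw":25,"scy":42,"u":44,"zdo":15}
After op 9 (add /lrs 78): {"hw":25,"lrs":78,"scy":42,"u":44,"zdo":15}
After op 10 (add /kxk 45): {"hw":25,"kxk":45,"lrs":78,"scy":42,"u":44,"zdo":15}
After op 11 (replace /zdo 2): {"hw":25,"kxk":45,"lrs":78,"scy":42,"u":44,"zdo":2}
After op 12 (add /boi 82): {"boi":82,"hw":25,"kxk":45,"lrs":78,"scy":42,"u":44,"zdo":2}
After op 13 (add /k 28): {"boi":82,"hw":25,"k":28,"kxk":45,"lrs":78,"scy":42,"u":44,"zdo":2}
Size at the root: 8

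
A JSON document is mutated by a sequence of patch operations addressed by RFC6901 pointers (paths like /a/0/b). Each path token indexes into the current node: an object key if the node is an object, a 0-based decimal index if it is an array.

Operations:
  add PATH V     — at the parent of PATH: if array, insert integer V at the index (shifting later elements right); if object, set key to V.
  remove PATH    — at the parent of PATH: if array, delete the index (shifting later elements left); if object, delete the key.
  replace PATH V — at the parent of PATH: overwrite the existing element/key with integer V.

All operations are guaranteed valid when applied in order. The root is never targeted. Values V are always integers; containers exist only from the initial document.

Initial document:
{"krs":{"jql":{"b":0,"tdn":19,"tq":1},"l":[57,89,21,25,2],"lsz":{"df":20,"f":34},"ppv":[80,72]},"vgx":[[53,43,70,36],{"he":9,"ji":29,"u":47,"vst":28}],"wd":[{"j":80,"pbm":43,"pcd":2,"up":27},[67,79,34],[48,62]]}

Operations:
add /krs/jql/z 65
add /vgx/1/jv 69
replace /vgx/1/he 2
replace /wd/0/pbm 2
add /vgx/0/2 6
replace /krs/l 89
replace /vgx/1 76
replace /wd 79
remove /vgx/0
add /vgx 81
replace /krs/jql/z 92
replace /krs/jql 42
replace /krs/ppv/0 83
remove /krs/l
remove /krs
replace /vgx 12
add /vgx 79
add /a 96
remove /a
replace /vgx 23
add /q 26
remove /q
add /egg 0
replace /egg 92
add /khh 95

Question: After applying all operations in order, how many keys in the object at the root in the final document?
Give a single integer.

Answer: 4

Derivation:
After op 1 (add /krs/jql/z 65): {"krs":{"jql":{"b":0,"tdn":19,"tq":1,"z":65},"l":[57,89,21,25,2],"lsz":{"df":20,"f":34},"ppv":[80,72]},"vgx":[[53,43,70,36],{"he":9,"ji":29,"u":47,"vst":28}],"wd":[{"j":80,"pbm":43,"pcd":2,"up":27},[67,79,34],[48,62]]}
After op 2 (add /vgx/1/jv 69): {"krs":{"jql":{"b":0,"tdn":19,"tq":1,"z":65},"l":[57,89,21,25,2],"lsz":{"df":20,"f":34},"ppv":[80,72]},"vgx":[[53,43,70,36],{"he":9,"ji":29,"jv":69,"u":47,"vst":28}],"wd":[{"j":80,"pbm":43,"pcd":2,"up":27},[67,79,34],[48,62]]}
After op 3 (replace /vgx/1/he 2): {"krs":{"jql":{"b":0,"tdn":19,"tq":1,"z":65},"l":[57,89,21,25,2],"lsz":{"df":20,"f":34},"ppv":[80,72]},"vgx":[[53,43,70,36],{"he":2,"ji":29,"jv":69,"u":47,"vst":28}],"wd":[{"j":80,"pbm":43,"pcd":2,"up":27},[67,79,34],[48,62]]}
After op 4 (replace /wd/0/pbm 2): {"krs":{"jql":{"b":0,"tdn":19,"tq":1,"z":65},"l":[57,89,21,25,2],"lsz":{"df":20,"f":34},"ppv":[80,72]},"vgx":[[53,43,70,36],{"he":2,"ji":29,"jv":69,"u":47,"vst":28}],"wd":[{"j":80,"pbm":2,"pcd":2,"up":27},[67,79,34],[48,62]]}
After op 5 (add /vgx/0/2 6): {"krs":{"jql":{"b":0,"tdn":19,"tq":1,"z":65},"l":[57,89,21,25,2],"lsz":{"df":20,"f":34},"ppv":[80,72]},"vgx":[[53,43,6,70,36],{"he":2,"ji":29,"jv":69,"u":47,"vst":28}],"wd":[{"j":80,"pbm":2,"pcd":2,"up":27},[67,79,34],[48,62]]}
After op 6 (replace /krs/l 89): {"krs":{"jql":{"b":0,"tdn":19,"tq":1,"z":65},"l":89,"lsz":{"df":20,"f":34},"ppv":[80,72]},"vgx":[[53,43,6,70,36],{"he":2,"ji":29,"jv":69,"u":47,"vst":28}],"wd":[{"j":80,"pbm":2,"pcd":2,"up":27},[67,79,34],[48,62]]}
After op 7 (replace /vgx/1 76): {"krs":{"jql":{"b":0,"tdn":19,"tq":1,"z":65},"l":89,"lsz":{"df":20,"f":34},"ppv":[80,72]},"vgx":[[53,43,6,70,36],76],"wd":[{"j":80,"pbm":2,"pcd":2,"up":27},[67,79,34],[48,62]]}
After op 8 (replace /wd 79): {"krs":{"jql":{"b":0,"tdn":19,"tq":1,"z":65},"l":89,"lsz":{"df":20,"f":34},"ppv":[80,72]},"vgx":[[53,43,6,70,36],76],"wd":79}
After op 9 (remove /vgx/0): {"krs":{"jql":{"b":0,"tdn":19,"tq":1,"z":65},"l":89,"lsz":{"df":20,"f":34},"ppv":[80,72]},"vgx":[76],"wd":79}
After op 10 (add /vgx 81): {"krs":{"jql":{"b":0,"tdn":19,"tq":1,"z":65},"l":89,"lsz":{"df":20,"f":34},"ppv":[80,72]},"vgx":81,"wd":79}
After op 11 (replace /krs/jql/z 92): {"krs":{"jql":{"b":0,"tdn":19,"tq":1,"z":92},"l":89,"lsz":{"df":20,"f":34},"ppv":[80,72]},"vgx":81,"wd":79}
After op 12 (replace /krs/jql 42): {"krs":{"jql":42,"l":89,"lsz":{"df":20,"f":34},"ppv":[80,72]},"vgx":81,"wd":79}
After op 13 (replace /krs/ppv/0 83): {"krs":{"jql":42,"l":89,"lsz":{"df":20,"f":34},"ppv":[83,72]},"vgx":81,"wd":79}
After op 14 (remove /krs/l): {"krs":{"jql":42,"lsz":{"df":20,"f":34},"ppv":[83,72]},"vgx":81,"wd":79}
After op 15 (remove /krs): {"vgx":81,"wd":79}
After op 16 (replace /vgx 12): {"vgx":12,"wd":79}
After op 17 (add /vgx 79): {"vgx":79,"wd":79}
After op 18 (add /a 96): {"a":96,"vgx":79,"wd":79}
After op 19 (remove /a): {"vgx":79,"wd":79}
After op 20 (replace /vgx 23): {"vgx":23,"wd":79}
After op 21 (add /q 26): {"q":26,"vgx":23,"wd":79}
After op 22 (remove /q): {"vgx":23,"wd":79}
After op 23 (add /egg 0): {"egg":0,"vgx":23,"wd":79}
After op 24 (replace /egg 92): {"egg":92,"vgx":23,"wd":79}
After op 25 (add /khh 95): {"egg":92,"khh":95,"vgx":23,"wd":79}
Size at the root: 4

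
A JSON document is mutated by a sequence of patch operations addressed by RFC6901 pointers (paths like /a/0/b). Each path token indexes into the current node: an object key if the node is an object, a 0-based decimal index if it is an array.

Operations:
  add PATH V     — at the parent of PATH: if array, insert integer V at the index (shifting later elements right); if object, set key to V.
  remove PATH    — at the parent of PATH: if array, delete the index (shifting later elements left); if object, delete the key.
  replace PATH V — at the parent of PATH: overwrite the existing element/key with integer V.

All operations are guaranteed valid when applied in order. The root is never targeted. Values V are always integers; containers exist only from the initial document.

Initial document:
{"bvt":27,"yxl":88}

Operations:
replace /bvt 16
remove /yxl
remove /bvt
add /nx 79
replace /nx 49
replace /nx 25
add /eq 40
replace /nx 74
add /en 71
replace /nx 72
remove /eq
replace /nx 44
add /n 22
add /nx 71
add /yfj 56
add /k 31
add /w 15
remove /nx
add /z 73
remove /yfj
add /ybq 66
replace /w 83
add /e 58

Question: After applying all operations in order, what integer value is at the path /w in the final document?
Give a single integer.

Answer: 83

Derivation:
After op 1 (replace /bvt 16): {"bvt":16,"yxl":88}
After op 2 (remove /yxl): {"bvt":16}
After op 3 (remove /bvt): {}
After op 4 (add /nx 79): {"nx":79}
After op 5 (replace /nx 49): {"nx":49}
After op 6 (replace /nx 25): {"nx":25}
After op 7 (add /eq 40): {"eq":40,"nx":25}
After op 8 (replace /nx 74): {"eq":40,"nx":74}
After op 9 (add /en 71): {"en":71,"eq":40,"nx":74}
After op 10 (replace /nx 72): {"en":71,"eq":40,"nx":72}
After op 11 (remove /eq): {"en":71,"nx":72}
After op 12 (replace /nx 44): {"en":71,"nx":44}
After op 13 (add /n 22): {"en":71,"n":22,"nx":44}
After op 14 (add /nx 71): {"en":71,"n":22,"nx":71}
After op 15 (add /yfj 56): {"en":71,"n":22,"nx":71,"yfj":56}
After op 16 (add /k 31): {"en":71,"k":31,"n":22,"nx":71,"yfj":56}
After op 17 (add /w 15): {"en":71,"k":31,"n":22,"nx":71,"w":15,"yfj":56}
After op 18 (remove /nx): {"en":71,"k":31,"n":22,"w":15,"yfj":56}
After op 19 (add /z 73): {"en":71,"k":31,"n":22,"w":15,"yfj":56,"z":73}
After op 20 (remove /yfj): {"en":71,"k":31,"n":22,"w":15,"z":73}
After op 21 (add /ybq 66): {"en":71,"k":31,"n":22,"w":15,"ybq":66,"z":73}
After op 22 (replace /w 83): {"en":71,"k":31,"n":22,"w":83,"ybq":66,"z":73}
After op 23 (add /e 58): {"e":58,"en":71,"k":31,"n":22,"w":83,"ybq":66,"z":73}
Value at /w: 83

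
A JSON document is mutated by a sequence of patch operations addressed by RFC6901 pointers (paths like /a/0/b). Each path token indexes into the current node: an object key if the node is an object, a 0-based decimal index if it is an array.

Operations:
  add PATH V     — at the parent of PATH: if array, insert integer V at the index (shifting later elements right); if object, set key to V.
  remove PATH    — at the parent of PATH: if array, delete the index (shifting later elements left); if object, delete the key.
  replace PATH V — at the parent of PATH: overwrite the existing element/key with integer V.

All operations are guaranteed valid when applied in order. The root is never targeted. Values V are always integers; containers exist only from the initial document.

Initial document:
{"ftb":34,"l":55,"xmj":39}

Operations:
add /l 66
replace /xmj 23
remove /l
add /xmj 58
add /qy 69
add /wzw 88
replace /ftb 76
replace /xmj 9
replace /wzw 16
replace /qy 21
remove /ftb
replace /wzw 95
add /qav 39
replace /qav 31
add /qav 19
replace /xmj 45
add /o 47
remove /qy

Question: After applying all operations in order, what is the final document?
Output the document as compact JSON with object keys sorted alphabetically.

Answer: {"o":47,"qav":19,"wzw":95,"xmj":45}

Derivation:
After op 1 (add /l 66): {"ftb":34,"l":66,"xmj":39}
After op 2 (replace /xmj 23): {"ftb":34,"l":66,"xmj":23}
After op 3 (remove /l): {"ftb":34,"xmj":23}
After op 4 (add /xmj 58): {"ftb":34,"xmj":58}
After op 5 (add /qy 69): {"ftb":34,"qy":69,"xmj":58}
After op 6 (add /wzw 88): {"ftb":34,"qy":69,"wzw":88,"xmj":58}
After op 7 (replace /ftb 76): {"ftb":76,"qy":69,"wzw":88,"xmj":58}
After op 8 (replace /xmj 9): {"ftb":76,"qy":69,"wzw":88,"xmj":9}
After op 9 (replace /wzw 16): {"ftb":76,"qy":69,"wzw":16,"xmj":9}
After op 10 (replace /qy 21): {"ftb":76,"qy":21,"wzw":16,"xmj":9}
After op 11 (remove /ftb): {"qy":21,"wzw":16,"xmj":9}
After op 12 (replace /wzw 95): {"qy":21,"wzw":95,"xmj":9}
After op 13 (add /qav 39): {"qav":39,"qy":21,"wzw":95,"xmj":9}
After op 14 (replace /qav 31): {"qav":31,"qy":21,"wzw":95,"xmj":9}
After op 15 (add /qav 19): {"qav":19,"qy":21,"wzw":95,"xmj":9}
After op 16 (replace /xmj 45): {"qav":19,"qy":21,"wzw":95,"xmj":45}
After op 17 (add /o 47): {"o":47,"qav":19,"qy":21,"wzw":95,"xmj":45}
After op 18 (remove /qy): {"o":47,"qav":19,"wzw":95,"xmj":45}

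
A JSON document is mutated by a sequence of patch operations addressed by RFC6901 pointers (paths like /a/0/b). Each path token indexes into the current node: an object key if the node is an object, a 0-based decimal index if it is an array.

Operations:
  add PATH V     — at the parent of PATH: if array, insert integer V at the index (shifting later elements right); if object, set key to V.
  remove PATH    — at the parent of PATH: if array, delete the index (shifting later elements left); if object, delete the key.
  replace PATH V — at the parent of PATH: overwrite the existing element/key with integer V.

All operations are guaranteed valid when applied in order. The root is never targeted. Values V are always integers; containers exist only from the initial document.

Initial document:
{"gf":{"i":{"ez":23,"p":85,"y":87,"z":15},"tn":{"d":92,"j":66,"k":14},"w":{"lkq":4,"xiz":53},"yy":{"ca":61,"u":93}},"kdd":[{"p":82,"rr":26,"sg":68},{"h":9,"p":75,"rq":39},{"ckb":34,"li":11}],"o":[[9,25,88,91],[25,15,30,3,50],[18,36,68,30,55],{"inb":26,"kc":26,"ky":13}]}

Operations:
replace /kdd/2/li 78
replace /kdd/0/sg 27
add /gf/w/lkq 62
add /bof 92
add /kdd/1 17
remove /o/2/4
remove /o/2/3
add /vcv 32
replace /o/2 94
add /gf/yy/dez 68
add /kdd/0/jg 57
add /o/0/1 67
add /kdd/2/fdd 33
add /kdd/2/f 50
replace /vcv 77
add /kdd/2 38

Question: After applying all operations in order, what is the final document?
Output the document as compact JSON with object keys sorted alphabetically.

After op 1 (replace /kdd/2/li 78): {"gf":{"i":{"ez":23,"p":85,"y":87,"z":15},"tn":{"d":92,"j":66,"k":14},"w":{"lkq":4,"xiz":53},"yy":{"ca":61,"u":93}},"kdd":[{"p":82,"rr":26,"sg":68},{"h":9,"p":75,"rq":39},{"ckb":34,"li":78}],"o":[[9,25,88,91],[25,15,30,3,50],[18,36,68,30,55],{"inb":26,"kc":26,"ky":13}]}
After op 2 (replace /kdd/0/sg 27): {"gf":{"i":{"ez":23,"p":85,"y":87,"z":15},"tn":{"d":92,"j":66,"k":14},"w":{"lkq":4,"xiz":53},"yy":{"ca":61,"u":93}},"kdd":[{"p":82,"rr":26,"sg":27},{"h":9,"p":75,"rq":39},{"ckb":34,"li":78}],"o":[[9,25,88,91],[25,15,30,3,50],[18,36,68,30,55],{"inb":26,"kc":26,"ky":13}]}
After op 3 (add /gf/w/lkq 62): {"gf":{"i":{"ez":23,"p":85,"y":87,"z":15},"tn":{"d":92,"j":66,"k":14},"w":{"lkq":62,"xiz":53},"yy":{"ca":61,"u":93}},"kdd":[{"p":82,"rr":26,"sg":27},{"h":9,"p":75,"rq":39},{"ckb":34,"li":78}],"o":[[9,25,88,91],[25,15,30,3,50],[18,36,68,30,55],{"inb":26,"kc":26,"ky":13}]}
After op 4 (add /bof 92): {"bof":92,"gf":{"i":{"ez":23,"p":85,"y":87,"z":15},"tn":{"d":92,"j":66,"k":14},"w":{"lkq":62,"xiz":53},"yy":{"ca":61,"u":93}},"kdd":[{"p":82,"rr":26,"sg":27},{"h":9,"p":75,"rq":39},{"ckb":34,"li":78}],"o":[[9,25,88,91],[25,15,30,3,50],[18,36,68,30,55],{"inb":26,"kc":26,"ky":13}]}
After op 5 (add /kdd/1 17): {"bof":92,"gf":{"i":{"ez":23,"p":85,"y":87,"z":15},"tn":{"d":92,"j":66,"k":14},"w":{"lkq":62,"xiz":53},"yy":{"ca":61,"u":93}},"kdd":[{"p":82,"rr":26,"sg":27},17,{"h":9,"p":75,"rq":39},{"ckb":34,"li":78}],"o":[[9,25,88,91],[25,15,30,3,50],[18,36,68,30,55],{"inb":26,"kc":26,"ky":13}]}
After op 6 (remove /o/2/4): {"bof":92,"gf":{"i":{"ez":23,"p":85,"y":87,"z":15},"tn":{"d":92,"j":66,"k":14},"w":{"lkq":62,"xiz":53},"yy":{"ca":61,"u":93}},"kdd":[{"p":82,"rr":26,"sg":27},17,{"h":9,"p":75,"rq":39},{"ckb":34,"li":78}],"o":[[9,25,88,91],[25,15,30,3,50],[18,36,68,30],{"inb":26,"kc":26,"ky":13}]}
After op 7 (remove /o/2/3): {"bof":92,"gf":{"i":{"ez":23,"p":85,"y":87,"z":15},"tn":{"d":92,"j":66,"k":14},"w":{"lkq":62,"xiz":53},"yy":{"ca":61,"u":93}},"kdd":[{"p":82,"rr":26,"sg":27},17,{"h":9,"p":75,"rq":39},{"ckb":34,"li":78}],"o":[[9,25,88,91],[25,15,30,3,50],[18,36,68],{"inb":26,"kc":26,"ky":13}]}
After op 8 (add /vcv 32): {"bof":92,"gf":{"i":{"ez":23,"p":85,"y":87,"z":15},"tn":{"d":92,"j":66,"k":14},"w":{"lkq":62,"xiz":53},"yy":{"ca":61,"u":93}},"kdd":[{"p":82,"rr":26,"sg":27},17,{"h":9,"p":75,"rq":39},{"ckb":34,"li":78}],"o":[[9,25,88,91],[25,15,30,3,50],[18,36,68],{"inb":26,"kc":26,"ky":13}],"vcv":32}
After op 9 (replace /o/2 94): {"bof":92,"gf":{"i":{"ez":23,"p":85,"y":87,"z":15},"tn":{"d":92,"j":66,"k":14},"w":{"lkq":62,"xiz":53},"yy":{"ca":61,"u":93}},"kdd":[{"p":82,"rr":26,"sg":27},17,{"h":9,"p":75,"rq":39},{"ckb":34,"li":78}],"o":[[9,25,88,91],[25,15,30,3,50],94,{"inb":26,"kc":26,"ky":13}],"vcv":32}
After op 10 (add /gf/yy/dez 68): {"bof":92,"gf":{"i":{"ez":23,"p":85,"y":87,"z":15},"tn":{"d":92,"j":66,"k":14},"w":{"lkq":62,"xiz":53},"yy":{"ca":61,"dez":68,"u":93}},"kdd":[{"p":82,"rr":26,"sg":27},17,{"h":9,"p":75,"rq":39},{"ckb":34,"li":78}],"o":[[9,25,88,91],[25,15,30,3,50],94,{"inb":26,"kc":26,"ky":13}],"vcv":32}
After op 11 (add /kdd/0/jg 57): {"bof":92,"gf":{"i":{"ez":23,"p":85,"y":87,"z":15},"tn":{"d":92,"j":66,"k":14},"w":{"lkq":62,"xiz":53},"yy":{"ca":61,"dez":68,"u":93}},"kdd":[{"jg":57,"p":82,"rr":26,"sg":27},17,{"h":9,"p":75,"rq":39},{"ckb":34,"li":78}],"o":[[9,25,88,91],[25,15,30,3,50],94,{"inb":26,"kc":26,"ky":13}],"vcv":32}
After op 12 (add /o/0/1 67): {"bof":92,"gf":{"i":{"ez":23,"p":85,"y":87,"z":15},"tn":{"d":92,"j":66,"k":14},"w":{"lkq":62,"xiz":53},"yy":{"ca":61,"dez":68,"u":93}},"kdd":[{"jg":57,"p":82,"rr":26,"sg":27},17,{"h":9,"p":75,"rq":39},{"ckb":34,"li":78}],"o":[[9,67,25,88,91],[25,15,30,3,50],94,{"inb":26,"kc":26,"ky":13}],"vcv":32}
After op 13 (add /kdd/2/fdd 33): {"bof":92,"gf":{"i":{"ez":23,"p":85,"y":87,"z":15},"tn":{"d":92,"j":66,"k":14},"w":{"lkq":62,"xiz":53},"yy":{"ca":61,"dez":68,"u":93}},"kdd":[{"jg":57,"p":82,"rr":26,"sg":27},17,{"fdd":33,"h":9,"p":75,"rq":39},{"ckb":34,"li":78}],"o":[[9,67,25,88,91],[25,15,30,3,50],94,{"inb":26,"kc":26,"ky":13}],"vcv":32}
After op 14 (add /kdd/2/f 50): {"bof":92,"gf":{"i":{"ez":23,"p":85,"y":87,"z":15},"tn":{"d":92,"j":66,"k":14},"w":{"lkq":62,"xiz":53},"yy":{"ca":61,"dez":68,"u":93}},"kdd":[{"jg":57,"p":82,"rr":26,"sg":27},17,{"f":50,"fdd":33,"h":9,"p":75,"rq":39},{"ckb":34,"li":78}],"o":[[9,67,25,88,91],[25,15,30,3,50],94,{"inb":26,"kc":26,"ky":13}],"vcv":32}
After op 15 (replace /vcv 77): {"bof":92,"gf":{"i":{"ez":23,"p":85,"y":87,"z":15},"tn":{"d":92,"j":66,"k":14},"w":{"lkq":62,"xiz":53},"yy":{"ca":61,"dez":68,"u":93}},"kdd":[{"jg":57,"p":82,"rr":26,"sg":27},17,{"f":50,"fdd":33,"h":9,"p":75,"rq":39},{"ckb":34,"li":78}],"o":[[9,67,25,88,91],[25,15,30,3,50],94,{"inb":26,"kc":26,"ky":13}],"vcv":77}
After op 16 (add /kdd/2 38): {"bof":92,"gf":{"i":{"ez":23,"p":85,"y":87,"z":15},"tn":{"d":92,"j":66,"k":14},"w":{"lkq":62,"xiz":53},"yy":{"ca":61,"dez":68,"u":93}},"kdd":[{"jg":57,"p":82,"rr":26,"sg":27},17,38,{"f":50,"fdd":33,"h":9,"p":75,"rq":39},{"ckb":34,"li":78}],"o":[[9,67,25,88,91],[25,15,30,3,50],94,{"inb":26,"kc":26,"ky":13}],"vcv":77}

Answer: {"bof":92,"gf":{"i":{"ez":23,"p":85,"y":87,"z":15},"tn":{"d":92,"j":66,"k":14},"w":{"lkq":62,"xiz":53},"yy":{"ca":61,"dez":68,"u":93}},"kdd":[{"jg":57,"p":82,"rr":26,"sg":27},17,38,{"f":50,"fdd":33,"h":9,"p":75,"rq":39},{"ckb":34,"li":78}],"o":[[9,67,25,88,91],[25,15,30,3,50],94,{"inb":26,"kc":26,"ky":13}],"vcv":77}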